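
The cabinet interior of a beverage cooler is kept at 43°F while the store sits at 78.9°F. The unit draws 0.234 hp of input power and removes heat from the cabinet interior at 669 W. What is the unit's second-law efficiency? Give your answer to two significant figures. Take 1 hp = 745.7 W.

0.27

Converting, Q̇_C = 669.0 W = 0.8971 hp, so COP_actual = Q̇_C/Ẇ = 0.8971/0.2340 = 3.834.
In absolute terms T_C = 279.26 K and T_H = 299.21 K, so ΔT = 19.94 K.
COP_Carnot = T_C/ΔT = 279.26/19.94 = 14.00.
η_II = COP_actual/COP_Carnot = 3.834/14.00 = 0.2738.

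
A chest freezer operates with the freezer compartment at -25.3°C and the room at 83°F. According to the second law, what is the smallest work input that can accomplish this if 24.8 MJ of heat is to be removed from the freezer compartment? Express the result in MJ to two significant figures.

5.4 MJ

In absolute terms T_C = 247.85 K and T_H = 301.48 K, so ΔT = 53.63 K.
The reversible limit is COP_R = T_C/ΔT = 4.621, so W_min = Q_C/COP = Q_C·ΔT/T_C.
W_min = 24.80 × 53.63/247.85 = 5.367 MJ.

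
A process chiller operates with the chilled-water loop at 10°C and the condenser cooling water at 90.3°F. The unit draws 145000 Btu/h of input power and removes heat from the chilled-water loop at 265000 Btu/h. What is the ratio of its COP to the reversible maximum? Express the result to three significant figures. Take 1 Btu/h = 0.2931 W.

0.145

COP_actual = Q̇_C/Ẇ = 265000/145000 = 1.828.
In absolute terms T_C = 283.15 K and T_H = 305.54 K, so ΔT = 22.39 K.
COP_Carnot = T_C/ΔT = 283.15/22.39 = 12.65.
η_II = COP_actual/COP_Carnot = 1.828/12.65 = 0.1445.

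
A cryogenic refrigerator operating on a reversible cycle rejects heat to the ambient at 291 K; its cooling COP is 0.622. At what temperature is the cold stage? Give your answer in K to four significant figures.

For a Carnot refrigerator COP_R = T_C/(T_H − T_C), so T_C = COP·T_H/(1 + COP).
With T_H = 291.00 K, T_C = 0.622 × 291.00/1.622 = 111.59 K.

111.6 K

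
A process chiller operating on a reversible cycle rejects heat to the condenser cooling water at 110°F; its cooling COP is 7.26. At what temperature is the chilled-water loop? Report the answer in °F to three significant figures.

41.0 °F

For a Carnot refrigerator COP_R = T_C/(T_H − T_C), so T_C = COP·T_H/(1 + COP).
With T_H = 316.48 K, T_C = 7.26 × 316.48/8.260 = 278.17 K.
Converting, 278.17 K = 41.03°F.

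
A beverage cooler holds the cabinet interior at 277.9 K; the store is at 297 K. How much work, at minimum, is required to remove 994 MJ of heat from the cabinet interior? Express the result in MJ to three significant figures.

68.3 MJ

The reservoir spacing is ΔT = 297 − 277.9 = 19.10 K.
The reversible limit is COP_R = T_C/ΔT = 14.55, so W_min = Q_C/COP = Q_C·ΔT/T_C.
W_min = 994.0 × 19.10/277.90 = 68.32 MJ.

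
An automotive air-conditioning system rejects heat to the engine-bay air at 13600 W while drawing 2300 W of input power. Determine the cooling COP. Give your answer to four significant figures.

The first law gives Q̇_H = Q̇_C + Ẇ, so the three rates are Q̇_C = 11300, Q̇_H = 13600, Ẇ = 2300 W.
COP_R = Q̇_C/Ẇ = 11300/2300 = 4.913.

4.913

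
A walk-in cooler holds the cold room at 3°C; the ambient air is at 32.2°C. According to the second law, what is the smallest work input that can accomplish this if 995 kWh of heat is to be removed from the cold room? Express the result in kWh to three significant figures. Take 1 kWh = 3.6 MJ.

In absolute terms T_C = 276.15 K and T_H = 305.35 K, so ΔT = 29.20 K.
The reversible limit is COP_R = T_C/ΔT = 9.457, so W_min = Q_C/COP = Q_C·ΔT/T_C.
W_min = 995.0 × 29.20/276.15 = 105.2 kWh.

105 kWh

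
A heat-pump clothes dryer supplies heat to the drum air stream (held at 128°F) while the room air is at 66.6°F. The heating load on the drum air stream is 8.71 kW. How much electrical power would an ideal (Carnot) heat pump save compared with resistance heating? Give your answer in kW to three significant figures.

In absolute terms T_C = 292.37 K and T_H = 326.48 K, so ΔT = 34.11 K.
COP_Carnot = T_H/ΔT = 326.48/34.11 = 9.571.
Resistance heating needs Ẇ_res = Q̇_H = 8.710 kW; the reversible heat pump needs only Ẇ_hp = Q̇_H/COP = 0.9100 kW.
Saving = 8.710 − 0.9100 = 7.800 kW.

7.80 kW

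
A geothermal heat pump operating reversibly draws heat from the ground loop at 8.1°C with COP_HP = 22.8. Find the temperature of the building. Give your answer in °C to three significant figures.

21.0 °C

COP_HP = T_H/(T_H − T_C) rearranges to T_H = COP·T_C/(COP − 1).
With T_C = 281.25 K, T_H = 22.8 × 281.25/21.80 = 294.15 K.
Converting, 294.15 K = 21.00°C.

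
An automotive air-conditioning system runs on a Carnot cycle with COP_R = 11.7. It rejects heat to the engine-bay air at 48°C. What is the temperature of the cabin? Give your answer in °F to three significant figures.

For a Carnot refrigerator COP_R = T_C/(T_H − T_C), so T_C = COP·T_H/(1 + COP).
With T_H = 321.15 K, T_C = 11.7 × 321.15/12.70 = 295.86 K.
Converting, 295.86 K = 72.88°F.

72.9 °F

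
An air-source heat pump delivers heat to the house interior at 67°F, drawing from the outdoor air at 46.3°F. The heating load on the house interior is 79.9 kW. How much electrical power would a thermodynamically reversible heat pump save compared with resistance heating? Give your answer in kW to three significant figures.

76.8 kW

In absolute terms T_C = 281.09 K and T_H = 292.59 K, so ΔT = 11.50 K.
COP_Carnot = T_H/ΔT = 292.59/11.50 = 25.44.
Resistance heating needs Ẇ_res = Q̇_H = 79.90 kW; the reversible heat pump needs only Ẇ_hp = Q̇_H/COP = 3.140 kW.
Saving = 79.90 − 3.140 = 76.76 kW.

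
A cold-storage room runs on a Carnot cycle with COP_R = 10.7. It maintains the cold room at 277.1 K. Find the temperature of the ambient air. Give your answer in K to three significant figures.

303 K

COP_R = T_C/(T_H − T_C) gives T_H − T_C = T_C/COP.
With T_C = 277.10 K, T_H = 277.10 × (1 + 1/10.7) = 303.00 K.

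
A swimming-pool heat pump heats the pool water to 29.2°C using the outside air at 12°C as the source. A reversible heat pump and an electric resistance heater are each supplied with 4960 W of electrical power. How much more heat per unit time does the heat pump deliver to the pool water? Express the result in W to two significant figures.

82000 W

In absolute terms T_C = 285.15 K and T_H = 302.35 K, so ΔT = 17.20 K.
COP_Carnot = T_H/ΔT = 302.35/17.20 = 17.58.
The heat pump delivers Q̇_H = COP × Ẇ = 87190 W; the resistance heater delivers Ẇ = 4960 W.
Extra = (COP − 1)·Ẇ = 82230 W.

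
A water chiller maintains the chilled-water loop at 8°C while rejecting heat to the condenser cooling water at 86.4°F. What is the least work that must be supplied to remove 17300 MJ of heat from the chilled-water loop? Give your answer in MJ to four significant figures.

In absolute terms T_C = 281.15 K and T_H = 303.37 K, so ΔT = 22.22 K.
The reversible limit is COP_R = T_C/ΔT = 12.65, so W_min = Q_C/COP = Q_C·ΔT/T_C.
W_min = 17300 × 22.22/281.15 = 1367 MJ.

1367 MJ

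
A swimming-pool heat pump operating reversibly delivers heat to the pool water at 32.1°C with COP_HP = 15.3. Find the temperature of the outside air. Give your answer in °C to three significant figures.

12.1 °C

COP_HP = T_H/(T_H − T_C) gives T_H − T_C = T_H/COP.
With T_H = 305.25 K, T_C = 305.25 × (1 − 1/15.3) = 285.30 K.
Converting, 285.30 K = 12.15°C.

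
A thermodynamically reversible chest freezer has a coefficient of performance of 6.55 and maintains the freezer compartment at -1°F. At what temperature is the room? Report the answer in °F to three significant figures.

COP_R = T_C/(T_H − T_C) gives T_H − T_C = T_C/COP.
With T_C = 254.82 K, T_H = 254.82 × (1 + 1/6.55) = 293.72 K.
Converting, 293.72 K = 69.03°F.

69.0 °F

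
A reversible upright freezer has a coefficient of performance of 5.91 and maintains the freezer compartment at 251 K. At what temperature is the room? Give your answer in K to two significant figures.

COP_R = T_C/(T_H − T_C) gives T_H − T_C = T_C/COP.
With T_C = 251.00 K, T_H = 251.00 × (1 + 1/5.91) = 293.47 K.

290 K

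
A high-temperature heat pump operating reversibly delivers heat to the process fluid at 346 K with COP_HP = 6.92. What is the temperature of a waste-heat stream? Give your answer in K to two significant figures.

COP_HP = T_H/(T_H − T_C) gives T_H − T_C = T_H/COP.
With T_H = 346.00 K, T_C = 346.00 × (1 − 1/6.92) = 296.00 K.

300 K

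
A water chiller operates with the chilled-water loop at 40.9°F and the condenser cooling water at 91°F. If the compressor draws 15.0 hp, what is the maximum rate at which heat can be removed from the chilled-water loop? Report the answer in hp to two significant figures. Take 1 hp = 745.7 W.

In absolute terms T_C = 278.09 K and T_H = 305.93 K, so ΔT = 27.83 K.
COP_Carnot = T_C/ΔT = 278.09/27.83 = 9.991.
Q̇_max = COP_Carnot × Ẇ = 9.991 × 15.00 hp = 149.9 hp.

150 hp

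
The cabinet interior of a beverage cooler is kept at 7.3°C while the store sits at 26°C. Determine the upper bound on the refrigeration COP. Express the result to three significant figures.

15.0

In absolute terms T_C = 280.45 K and T_H = 299.15 K, so ΔT = 18.70 K.
For a reversible cycle, COP_Carnot = T_C/ΔT = 280.45/18.70 = 15.00.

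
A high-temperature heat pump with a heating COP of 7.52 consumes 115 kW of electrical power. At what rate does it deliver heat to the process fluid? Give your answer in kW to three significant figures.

Q̇_H = COP_HP × Ẇ = 7.52 × 115.0 = 864.8 kW.

865 kW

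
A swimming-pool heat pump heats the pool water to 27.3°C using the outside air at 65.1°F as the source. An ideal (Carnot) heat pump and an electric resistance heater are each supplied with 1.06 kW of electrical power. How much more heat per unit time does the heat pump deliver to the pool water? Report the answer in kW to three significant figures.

34.7 kW

In absolute terms T_C = 291.54 K and T_H = 300.45 K, so ΔT = 8.911 K.
COP_Carnot = T_H/ΔT = 300.45/8.911 = 33.72.
The heat pump delivers Q̇_H = COP × Ẇ = 35.74 kW; the resistance heater delivers Ẇ = 1.060 kW.
Extra = (COP − 1)·Ẇ = 34.68 kW.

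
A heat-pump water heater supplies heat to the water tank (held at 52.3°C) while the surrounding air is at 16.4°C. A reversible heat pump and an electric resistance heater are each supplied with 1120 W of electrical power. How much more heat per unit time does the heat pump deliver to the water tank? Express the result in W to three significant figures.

9030 W

In absolute terms T_C = 289.55 K and T_H = 325.45 K, so ΔT = 35.90 K.
COP_Carnot = T_H/ΔT = 325.45/35.90 = 9.065.
The heat pump delivers Q̇_H = COP × Ẇ = 10150 W; the resistance heater delivers Ẇ = 1120 W.
Extra = (COP − 1)·Ẇ = 9033 W.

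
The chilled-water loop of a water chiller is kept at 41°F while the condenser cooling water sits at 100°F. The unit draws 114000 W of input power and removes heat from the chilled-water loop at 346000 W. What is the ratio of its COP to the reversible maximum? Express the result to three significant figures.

0.358

COP_actual = Q̇_C/Ẇ = 346000/114000 = 3.035.
In absolute terms T_C = 278.15 K and T_H = 310.93 K, so ΔT = 32.78 K.
COP_Carnot = T_C/ΔT = 278.15/32.78 = 8.486.
η_II = COP_actual/COP_Carnot = 3.035/8.486 = 0.3577.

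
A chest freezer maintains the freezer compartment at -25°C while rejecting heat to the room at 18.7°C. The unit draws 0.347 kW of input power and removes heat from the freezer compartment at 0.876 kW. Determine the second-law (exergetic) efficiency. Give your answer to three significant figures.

0.445

COP_actual = Q̇_C/Ẇ = 0.8760/0.3470 = 2.524.
In absolute terms T_C = 248.15 K and T_H = 291.85 K, so ΔT = 43.70 K.
COP_Carnot = T_C/ΔT = 248.15/43.70 = 5.678.
η_II = COP_actual/COP_Carnot = 2.524/5.678 = 0.4446.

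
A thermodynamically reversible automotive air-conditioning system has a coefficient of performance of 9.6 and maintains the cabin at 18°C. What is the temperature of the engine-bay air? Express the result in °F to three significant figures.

COP_R = T_C/(T_H − T_C) gives T_H − T_C = T_C/COP.
With T_C = 291.15 K, T_H = 291.15 × (1 + 1/9.6) = 321.48 K.
Converting, 321.48 K = 118.99°F.

119 °F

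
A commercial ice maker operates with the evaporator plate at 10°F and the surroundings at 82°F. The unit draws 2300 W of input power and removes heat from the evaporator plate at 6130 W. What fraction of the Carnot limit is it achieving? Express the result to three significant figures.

COP_actual = Q̇_C/Ẇ = 6130/2300 = 2.665.
In absolute terms T_C = 260.93 K and T_H = 300.93 K, so ΔT = 40.00 K.
COP_Carnot = T_C/ΔT = 260.93/40.00 = 6.523.
η_II = COP_actual/COP_Carnot = 2.665/6.523 = 0.4086.

0.409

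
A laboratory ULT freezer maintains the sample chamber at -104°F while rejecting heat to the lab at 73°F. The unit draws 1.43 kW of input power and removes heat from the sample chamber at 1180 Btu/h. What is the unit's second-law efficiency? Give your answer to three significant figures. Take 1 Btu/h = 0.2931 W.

0.120

Converting, Q̇_C = 1180 Btu/h = 0.3459 kW, so COP_actual = Q̇_C/Ẇ = 0.3459/1.430 = 0.2419.
In absolute terms T_C = 197.59 K and T_H = 295.93 K, so ΔT = 98.33 K.
COP_Carnot = T_C/ΔT = 197.59/98.33 = 2.009.
η_II = COP_actual/COP_Carnot = 0.2419/2.009 = 0.1204.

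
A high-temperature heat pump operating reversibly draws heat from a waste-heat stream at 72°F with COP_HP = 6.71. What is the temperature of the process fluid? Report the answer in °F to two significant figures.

170 °F

COP_HP = T_H/(T_H − T_C) rearranges to T_H = COP·T_C/(COP − 1).
With T_C = 295.37 K, T_H = 6.71 × 295.37/5.710 = 347.10 K.
Converting, 347.10 K = 165.11°F.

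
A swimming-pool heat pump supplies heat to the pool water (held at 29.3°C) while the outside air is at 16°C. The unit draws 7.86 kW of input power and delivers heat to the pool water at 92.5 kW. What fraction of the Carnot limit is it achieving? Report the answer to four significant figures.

0.5175

COP_actual = Q̇_H/Ẇ = 92.50/7.860 = 11.77.
In absolute terms T_C = 289.15 K and T_H = 302.45 K, so ΔT = 13.30 K.
COP_Carnot = T_H/ΔT = 302.45/13.30 = 22.74.
η_II = COP_actual/COP_Carnot = 11.77/22.74 = 0.5175.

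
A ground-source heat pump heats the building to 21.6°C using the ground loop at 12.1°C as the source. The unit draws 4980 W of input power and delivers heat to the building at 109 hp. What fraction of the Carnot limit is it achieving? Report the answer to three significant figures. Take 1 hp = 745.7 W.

Converting, Q̇_H = 109.0 hp = 81280 W, so COP_actual = Q̇_H/Ẇ = 81280/4980 = 16.32.
In absolute terms T_C = 285.25 K and T_H = 294.75 K, so ΔT = 9.500 K.
COP_Carnot = T_H/ΔT = 294.75/9.500 = 31.03.
η_II = COP_actual/COP_Carnot = 16.32/31.03 = 0.5261.

0.526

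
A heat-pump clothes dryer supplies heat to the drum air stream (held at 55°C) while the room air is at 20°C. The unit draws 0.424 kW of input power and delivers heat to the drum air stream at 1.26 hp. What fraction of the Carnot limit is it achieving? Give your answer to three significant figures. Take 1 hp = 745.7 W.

Converting, Q̇_H = 1.260 hp = 0.9396 kW, so COP_actual = Q̇_H/Ẇ = 0.9396/0.4240 = 2.216.
In absolute terms T_C = 293.15 K and T_H = 328.15 K, so ΔT = 35.00 K.
COP_Carnot = T_H/ΔT = 328.15/35.00 = 9.376.
η_II = COP_actual/COP_Carnot = 2.216/9.376 = 0.2364.

0.236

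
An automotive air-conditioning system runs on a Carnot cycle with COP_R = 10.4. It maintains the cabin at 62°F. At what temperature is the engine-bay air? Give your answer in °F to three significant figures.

COP_R = T_C/(T_H − T_C) gives T_H − T_C = T_C/COP.
With T_C = 289.82 K, T_H = 289.82 × (1 + 1/10.4) = 317.68 K.
Converting, 317.68 K = 112.16°F.

112 °F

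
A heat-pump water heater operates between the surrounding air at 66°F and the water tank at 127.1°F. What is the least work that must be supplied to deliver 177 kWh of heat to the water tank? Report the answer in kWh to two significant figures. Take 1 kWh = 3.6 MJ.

18 kWh

In absolute terms T_C = 292.04 K and T_H = 325.98 K, so ΔT = 33.94 K.
The reversible limit is COP_HP = T_H/ΔT = 9.603, so W_min = Q_H/COP = Q_H·ΔT/T_H.
W_min = 177.0 × 33.94/325.98 = 18.43 kWh.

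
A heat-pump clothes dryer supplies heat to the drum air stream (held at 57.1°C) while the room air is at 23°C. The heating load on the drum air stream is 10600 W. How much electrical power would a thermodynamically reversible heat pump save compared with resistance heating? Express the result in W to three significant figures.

9510 W

In absolute terms T_C = 296.15 K and T_H = 330.25 K, so ΔT = 34.10 K.
COP_Carnot = T_H/ΔT = 330.25/34.10 = 9.685.
Resistance heating needs Ẇ_res = Q̇_H = 10600 W; the reversible heat pump needs only Ẇ_hp = Q̇_H/COP = 1095 W.
Saving = 10600 − 1095 = 9505 W.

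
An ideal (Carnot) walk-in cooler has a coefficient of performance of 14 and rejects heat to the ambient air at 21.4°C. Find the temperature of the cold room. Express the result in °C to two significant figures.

1.8 °C

For a Carnot refrigerator COP_R = T_C/(T_H − T_C), so T_C = COP·T_H/(1 + COP).
With T_H = 294.55 K, T_C = 14 × 294.55/15.00 = 274.91 K.
Converting, 274.91 K = 1.76°C.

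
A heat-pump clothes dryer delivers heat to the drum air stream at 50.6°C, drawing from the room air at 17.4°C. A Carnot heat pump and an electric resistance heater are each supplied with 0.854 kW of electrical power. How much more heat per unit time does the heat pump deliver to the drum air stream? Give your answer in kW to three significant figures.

In absolute terms T_C = 290.55 K and T_H = 323.75 K, so ΔT = 33.20 K.
COP_Carnot = T_H/ΔT = 323.75/33.20 = 9.752.
The heat pump delivers Q̇_H = COP × Ẇ = 8.328 kW; the resistance heater delivers Ẇ = 0.8540 kW.
Extra = (COP − 1)·Ẇ = 7.474 kW.

7.47 kW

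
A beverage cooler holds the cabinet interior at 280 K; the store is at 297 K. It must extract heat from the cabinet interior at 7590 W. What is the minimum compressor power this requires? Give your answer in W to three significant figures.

461 W

The reservoir spacing is ΔT = 297 − 280 = 17.00 K.
COP_Carnot = T_C/ΔT = 280.00/17.00 = 16.47.
Ẇ_min = Q̇/COP_Carnot = 7590/16.47 = 460.8 W.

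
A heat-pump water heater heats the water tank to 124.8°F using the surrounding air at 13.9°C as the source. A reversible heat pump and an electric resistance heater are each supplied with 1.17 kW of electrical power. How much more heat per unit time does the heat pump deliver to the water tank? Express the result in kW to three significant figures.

In absolute terms T_C = 287.05 K and T_H = 324.71 K, so ΔT = 37.66 K.
COP_Carnot = T_H/ΔT = 324.71/37.66 = 8.623.
The heat pump delivers Q̇_H = COP × Ẇ = 10.09 kW; the resistance heater delivers Ẇ = 1.170 kW.
Extra = (COP − 1)·Ẇ = 8.919 kW.

8.92 kW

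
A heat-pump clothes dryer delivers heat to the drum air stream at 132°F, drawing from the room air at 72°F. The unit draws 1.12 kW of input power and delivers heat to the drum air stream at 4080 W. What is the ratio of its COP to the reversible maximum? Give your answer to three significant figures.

Converting, Q̇_H = 4080 W = 4.080 kW, so COP_actual = Q̇_H/Ẇ = 4.080/1.120 = 3.643.
In absolute terms T_C = 295.37 K and T_H = 328.71 K, so ΔT = 33.33 K.
COP_Carnot = T_H/ΔT = 328.71/33.33 = 9.861.
η_II = COP_actual/COP_Carnot = 3.643/9.861 = 0.3694.

0.369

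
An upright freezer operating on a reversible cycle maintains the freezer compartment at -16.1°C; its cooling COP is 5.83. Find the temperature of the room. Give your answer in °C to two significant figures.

28 °C

COP_R = T_C/(T_H − T_C) gives T_H − T_C = T_C/COP.
With T_C = 257.05 K, T_H = 257.05 × (1 + 1/5.83) = 301.14 K.
Converting, 301.14 K = 27.99°C.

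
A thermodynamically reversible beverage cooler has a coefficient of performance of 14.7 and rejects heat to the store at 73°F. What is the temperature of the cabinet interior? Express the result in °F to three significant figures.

39.1 °F

For a Carnot refrigerator COP_R = T_C/(T_H − T_C), so T_C = COP·T_H/(1 + COP).
With T_H = 295.93 K, T_C = 14.7 × 295.93/15.70 = 277.08 K.
Converting, 277.08 K = 39.07°F.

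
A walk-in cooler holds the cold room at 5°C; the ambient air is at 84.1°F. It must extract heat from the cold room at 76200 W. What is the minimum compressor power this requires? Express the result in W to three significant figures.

6560 W

In absolute terms T_C = 278.15 K and T_H = 302.09 K, so ΔT = 23.94 K.
COP_Carnot = T_C/ΔT = 278.15/23.94 = 11.62.
Ẇ_min = Q̇/COP_Carnot = 76200/11.62 = 6560 W.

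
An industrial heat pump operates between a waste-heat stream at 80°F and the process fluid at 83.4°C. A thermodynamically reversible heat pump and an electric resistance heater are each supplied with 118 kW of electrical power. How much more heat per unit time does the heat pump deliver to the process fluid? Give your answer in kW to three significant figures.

624 kW

In absolute terms T_C = 299.82 K and T_H = 356.55 K, so ΔT = 56.73 K.
COP_Carnot = T_H/ΔT = 356.55/56.73 = 6.285.
The heat pump delivers Q̇_H = COP × Ẇ = 741.6 kW; the resistance heater delivers Ẇ = 118.0 kW.
Extra = (COP − 1)·Ẇ = 623.6 kW.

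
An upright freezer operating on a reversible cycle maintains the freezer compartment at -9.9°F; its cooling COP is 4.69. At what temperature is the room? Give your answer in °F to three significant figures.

COP_R = T_C/(T_H − T_C) gives T_H − T_C = T_C/COP.
With T_C = 249.87 K, T_H = 249.87 × (1 + 1/4.69) = 303.15 K.
Converting, 303.15 K = 86.00°F.

86.0 °F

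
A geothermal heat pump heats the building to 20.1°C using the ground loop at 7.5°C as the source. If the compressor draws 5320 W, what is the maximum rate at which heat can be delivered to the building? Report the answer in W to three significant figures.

124000 W

In absolute terms T_C = 280.65 K and T_H = 293.25 K, so ΔT = 12.60 K.
COP_Carnot = T_H/ΔT = 293.25/12.60 = 23.27.
Q̇_max = COP_Carnot × Ẇ = 23.27 × 5320 W = 123800 W.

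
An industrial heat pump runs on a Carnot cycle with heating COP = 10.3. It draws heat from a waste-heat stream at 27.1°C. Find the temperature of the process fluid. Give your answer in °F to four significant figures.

COP_HP = T_H/(T_H − T_C) rearranges to T_H = COP·T_C/(COP − 1).
With T_C = 300.25 K, T_H = 10.3 × 300.25/9.300 = 332.53 K.
Converting, 332.53 K = 138.89°F.

138.9 °F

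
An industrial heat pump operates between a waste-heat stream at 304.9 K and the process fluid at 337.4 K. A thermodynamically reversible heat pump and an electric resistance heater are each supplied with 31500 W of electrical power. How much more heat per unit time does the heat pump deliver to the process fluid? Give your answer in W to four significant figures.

The reservoir spacing is ΔT = 337.4 − 304.9 = 32.50 K.
COP_Carnot = T_H/ΔT = 337.40/32.50 = 10.38.
The heat pump delivers Q̇_H = COP × Ẇ = 327000 W; the resistance heater delivers Ẇ = 31500 W.
Extra = (COP − 1)·Ẇ = 295500 W.

295500 W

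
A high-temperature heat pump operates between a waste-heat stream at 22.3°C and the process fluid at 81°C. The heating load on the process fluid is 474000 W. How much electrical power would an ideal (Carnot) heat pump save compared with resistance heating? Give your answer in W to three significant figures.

395000 W

In absolute terms T_C = 295.45 K and T_H = 354.15 K, so ΔT = 58.70 K.
COP_Carnot = T_H/ΔT = 354.15/58.70 = 6.033.
Resistance heating needs Ẇ_res = Q̇_H = 474000 W; the reversible heat pump needs only Ẇ_hp = Q̇_H/COP = 78570 W.
Saving = 474000 − 78570 = 395400 W.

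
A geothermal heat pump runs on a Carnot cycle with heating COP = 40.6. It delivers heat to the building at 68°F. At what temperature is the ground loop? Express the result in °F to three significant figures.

55.0 °F

COP_HP = T_H/(T_H − T_C) gives T_H − T_C = T_H/COP.
With T_H = 293.15 K, T_C = 293.15 × (1 − 1/40.6) = 285.93 K.
Converting, 285.93 K = 55.00°F.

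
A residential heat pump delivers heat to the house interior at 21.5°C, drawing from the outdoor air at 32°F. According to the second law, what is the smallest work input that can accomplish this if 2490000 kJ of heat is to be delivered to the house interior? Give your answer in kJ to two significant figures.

In absolute terms T_C = 273.15 K and T_H = 294.65 K, so ΔT = 21.50 K.
The reversible limit is COP_HP = T_H/ΔT = 13.70, so W_min = Q_H/COP = Q_H·ΔT/T_H.
W_min = 2490000 × 21.50/294.65 = 181700 kJ.

180000 kJ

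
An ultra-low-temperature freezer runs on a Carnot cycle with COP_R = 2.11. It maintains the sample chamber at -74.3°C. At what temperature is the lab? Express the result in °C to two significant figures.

20 °C

COP_R = T_C/(T_H − T_C) gives T_H − T_C = T_C/COP.
With T_C = 198.85 K, T_H = 198.85 × (1 + 1/2.11) = 293.09 K.
Converting, 293.09 K = 19.94°C.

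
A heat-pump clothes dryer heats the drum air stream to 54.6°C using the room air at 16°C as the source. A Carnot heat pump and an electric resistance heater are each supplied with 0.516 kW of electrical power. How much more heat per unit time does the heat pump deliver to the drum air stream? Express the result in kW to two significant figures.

In absolute terms T_C = 289.15 K and T_H = 327.75 K, so ΔT = 38.60 K.
COP_Carnot = T_H/ΔT = 327.75/38.60 = 8.491.
The heat pump delivers Q̇_H = COP × Ẇ = 4.381 kW; the resistance heater delivers Ẇ = 0.5160 kW.
Extra = (COP − 1)·Ẇ = 3.865 kW.

3.9 kW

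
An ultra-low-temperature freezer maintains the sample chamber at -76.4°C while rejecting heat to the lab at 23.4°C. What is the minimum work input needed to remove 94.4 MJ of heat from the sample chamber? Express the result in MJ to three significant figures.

47.9 MJ

In absolute terms T_C = 196.75 K and T_H = 296.55 K, so ΔT = 99.80 K.
The reversible limit is COP_R = T_C/ΔT = 1.971, so W_min = Q_C/COP = Q_C·ΔT/T_C.
W_min = 94.40 × 99.80/196.75 = 47.88 MJ.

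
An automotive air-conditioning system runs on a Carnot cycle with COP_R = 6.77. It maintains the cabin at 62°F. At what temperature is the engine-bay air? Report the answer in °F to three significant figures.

139 °F

COP_R = T_C/(T_H − T_C) gives T_H − T_C = T_C/COP.
With T_C = 289.82 K, T_H = 289.82 × (1 + 1/6.77) = 332.63 K.
Converting, 332.63 K = 139.06°F.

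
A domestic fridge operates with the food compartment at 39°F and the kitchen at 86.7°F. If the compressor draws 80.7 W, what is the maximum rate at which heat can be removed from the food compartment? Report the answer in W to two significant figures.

840 W

In absolute terms T_C = 277.04 K and T_H = 303.54 K, so ΔT = 26.50 K.
COP_Carnot = T_C/ΔT = 277.04/26.50 = 10.45.
Q̇_max = COP_Carnot × Ẇ = 10.45 × 80.70 W = 843.7 W.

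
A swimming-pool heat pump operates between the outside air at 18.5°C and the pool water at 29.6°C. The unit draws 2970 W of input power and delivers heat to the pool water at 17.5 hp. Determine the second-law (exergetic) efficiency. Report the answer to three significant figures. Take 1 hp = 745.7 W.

0.161

Converting, Q̇_H = 17.50 hp = 13050 W, so COP_actual = Q̇_H/Ẇ = 13050/2970 = 4.394.
In absolute terms T_C = 291.65 K and T_H = 302.75 K, so ΔT = 11.10 K.
COP_Carnot = T_H/ΔT = 302.75/11.10 = 27.27.
η_II = COP_actual/COP_Carnot = 4.394/27.27 = 0.1611.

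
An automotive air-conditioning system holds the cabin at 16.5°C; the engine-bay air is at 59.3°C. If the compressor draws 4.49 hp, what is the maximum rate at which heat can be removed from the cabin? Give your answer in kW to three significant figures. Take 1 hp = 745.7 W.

In absolute terms T_C = 289.65 K and T_H = 332.45 K, so ΔT = 42.80 K.
COP_Carnot = T_C/ΔT = 289.65/42.80 = 6.768.
Q̇_max = COP_Carnot × Ẇ = 6.768 × 4.490 hp = 30.39 hp = 22.66 kW.

22.7 kW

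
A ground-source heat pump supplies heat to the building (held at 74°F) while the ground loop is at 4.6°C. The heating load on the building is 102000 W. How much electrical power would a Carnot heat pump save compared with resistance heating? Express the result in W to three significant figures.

95600 W

In absolute terms T_C = 277.75 K and T_H = 296.48 K, so ΔT = 18.73 K.
COP_Carnot = T_H/ΔT = 296.48/18.73 = 15.83.
Resistance heating needs Ẇ_res = Q̇_H = 102000 W; the reversible heat pump needs only Ẇ_hp = Q̇_H/COP = 6445 W.
Saving = 102000 − 6445 = 95560 W.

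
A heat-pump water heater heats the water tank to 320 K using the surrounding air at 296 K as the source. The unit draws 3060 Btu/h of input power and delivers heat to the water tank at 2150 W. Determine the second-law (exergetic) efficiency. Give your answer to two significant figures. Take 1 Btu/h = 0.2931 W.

Converting, Q̇_H = 2150 W = 7335 Btu/h, so COP_actual = Q̇_H/Ẇ = 7335/3060 = 2.397.
The reservoir spacing is ΔT = 320 − 296 = 24.00 K.
COP_Carnot = T_H/ΔT = 320.00/24.00 = 13.33.
η_II = COP_actual/COP_Carnot = 2.397/13.33 = 0.1798.

0.18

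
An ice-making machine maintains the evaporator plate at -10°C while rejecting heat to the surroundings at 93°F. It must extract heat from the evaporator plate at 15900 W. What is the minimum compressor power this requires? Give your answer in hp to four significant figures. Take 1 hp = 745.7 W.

In absolute terms T_C = 263.15 K and T_H = 307.04 K, so ΔT = 43.89 K.
COP_Carnot = T_C/ΔT = 263.15/43.89 = 5.996.
Ẇ_min = Q̇/COP_Carnot = 15900/5.996 = 2652 W = 3.556 hp.

3.556 hp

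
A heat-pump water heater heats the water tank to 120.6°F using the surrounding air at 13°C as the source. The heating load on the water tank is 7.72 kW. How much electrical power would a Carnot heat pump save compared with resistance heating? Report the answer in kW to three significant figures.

6.85 kW

In absolute terms T_C = 286.15 K and T_H = 322.37 K, so ΔT = 36.22 K.
COP_Carnot = T_H/ΔT = 322.37/36.22 = 8.900.
Resistance heating needs Ẇ_res = Q̇_H = 7.720 kW; the reversible heat pump needs only Ẇ_hp = Q̇_H/COP = 0.8674 kW.
Saving = 7.720 − 0.8674 = 6.853 kW.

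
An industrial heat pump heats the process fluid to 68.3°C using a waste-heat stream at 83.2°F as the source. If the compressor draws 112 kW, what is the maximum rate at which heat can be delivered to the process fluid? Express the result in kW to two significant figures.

960 kW

In absolute terms T_C = 301.59 K and T_H = 341.45 K, so ΔT = 39.86 K.
COP_Carnot = T_H/ΔT = 341.45/39.86 = 8.567.
Q̇_max = COP_Carnot × Ẇ = 8.567 × 112.0 kW = 959.5 kW.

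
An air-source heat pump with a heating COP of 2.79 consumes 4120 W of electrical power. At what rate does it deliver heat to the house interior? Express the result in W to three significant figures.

Q̇_H = COP_HP × Ẇ = 2.79 × 4120 = 11490 W.

11500 W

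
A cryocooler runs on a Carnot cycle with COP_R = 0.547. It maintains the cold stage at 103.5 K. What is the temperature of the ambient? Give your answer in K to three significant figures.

COP_R = T_C/(T_H − T_C) gives T_H − T_C = T_C/COP.
With T_C = 103.50 K, T_H = 103.50 × (1 + 1/0.547) = 292.71 K.

293 K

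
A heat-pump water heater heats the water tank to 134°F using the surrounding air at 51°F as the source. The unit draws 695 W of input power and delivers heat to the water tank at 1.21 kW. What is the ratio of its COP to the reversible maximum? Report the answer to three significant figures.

Converting, Q̇_H = 1.210 kW = 1210 W, so COP_actual = Q̇_H/Ẇ = 1210/695.0 = 1.741.
In absolute terms T_C = 283.71 K and T_H = 329.82 K, so ΔT = 46.11 K.
COP_Carnot = T_H/ΔT = 329.82/46.11 = 7.153.
η_II = COP_actual/COP_Carnot = 1.741/7.153 = 0.2434.

0.243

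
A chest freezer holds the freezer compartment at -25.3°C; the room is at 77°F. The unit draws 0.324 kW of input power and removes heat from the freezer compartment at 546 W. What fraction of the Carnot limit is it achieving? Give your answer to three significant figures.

Converting, Q̇_C = 546.0 W = 0.5460 kW, so COP_actual = Q̇_C/Ẇ = 0.5460/0.3240 = 1.685.
In absolute terms T_C = 247.85 K and T_H = 298.15 K, so ΔT = 50.30 K.
COP_Carnot = T_C/ΔT = 247.85/50.30 = 4.927.
η_II = COP_actual/COP_Carnot = 1.685/4.927 = 0.3420.

0.342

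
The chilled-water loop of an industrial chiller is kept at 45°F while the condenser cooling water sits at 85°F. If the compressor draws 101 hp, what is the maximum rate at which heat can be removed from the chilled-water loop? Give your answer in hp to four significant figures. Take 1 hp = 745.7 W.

1274 hp

In absolute terms T_C = 280.37 K and T_H = 302.59 K, so ΔT = 22.22 K.
COP_Carnot = T_C/ΔT = 280.37/22.22 = 12.62.
Q̇_max = COP_Carnot × Ẇ = 12.62 × 101.0 hp = 1274 hp.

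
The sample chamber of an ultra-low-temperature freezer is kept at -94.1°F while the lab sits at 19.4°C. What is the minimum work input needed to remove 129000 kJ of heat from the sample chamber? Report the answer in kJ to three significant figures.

In absolute terms T_C = 203.09 K and T_H = 292.55 K, so ΔT = 89.46 K.
The reversible limit is COP_R = T_C/ΔT = 2.270, so W_min = Q_C/COP = Q_C·ΔT/T_C.
W_min = 129000 × 89.46/203.09 = 56820 kJ.

56800 kJ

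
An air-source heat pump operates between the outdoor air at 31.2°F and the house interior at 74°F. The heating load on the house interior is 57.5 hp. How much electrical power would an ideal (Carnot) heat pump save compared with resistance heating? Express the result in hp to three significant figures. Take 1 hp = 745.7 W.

52.9 hp

In absolute terms T_C = 272.71 K and T_H = 296.48 K, so ΔT = 23.78 K.
COP_Carnot = T_H/ΔT = 296.48/23.78 = 12.47.
Resistance heating needs Ẇ_res = Q̇_H = 57.50 hp; the reversible heat pump needs only Ẇ_hp = Q̇_H/COP = 4.611 hp.
Saving = 57.50 − 4.611 = 52.89 hp.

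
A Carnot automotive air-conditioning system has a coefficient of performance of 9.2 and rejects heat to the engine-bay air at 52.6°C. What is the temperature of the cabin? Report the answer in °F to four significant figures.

69.19 °F

For a Carnot refrigerator COP_R = T_C/(T_H − T_C), so T_C = COP·T_H/(1 + COP).
With T_H = 325.75 K, T_C = 9.2 × 325.75/10.20 = 293.81 K.
Converting, 293.81 K = 69.19°F.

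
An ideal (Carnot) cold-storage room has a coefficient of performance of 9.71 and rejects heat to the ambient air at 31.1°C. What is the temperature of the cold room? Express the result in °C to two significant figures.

For a Carnot refrigerator COP_R = T_C/(T_H − T_C), so T_C = COP·T_H/(1 + COP).
With T_H = 304.25 K, T_C = 9.71 × 304.25/10.71 = 275.84 K.
Converting, 275.84 K = 2.69°C.

2.7 °C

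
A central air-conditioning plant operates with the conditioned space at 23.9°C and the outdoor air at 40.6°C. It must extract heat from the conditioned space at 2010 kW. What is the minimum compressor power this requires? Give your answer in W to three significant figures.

In absolute terms T_C = 297.05 K and T_H = 313.75 K, so ΔT = 16.70 K.
COP_Carnot = T_C/ΔT = 297.05/16.70 = 17.79.
Ẇ_min = Q̇/COP_Carnot = 2010/17.79 = 113.0 kW = 113000 W.

113000 W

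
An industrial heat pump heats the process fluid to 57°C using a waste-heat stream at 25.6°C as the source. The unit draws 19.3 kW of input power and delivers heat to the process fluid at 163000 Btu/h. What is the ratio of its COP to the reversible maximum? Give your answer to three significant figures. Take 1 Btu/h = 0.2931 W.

Converting, Q̇_H = 163000 Btu/h = 47.78 kW, so COP_actual = Q̇_H/Ẇ = 47.78/19.30 = 2.475.
In absolute terms T_C = 298.75 K and T_H = 330.15 K, so ΔT = 31.40 K.
COP_Carnot = T_H/ΔT = 330.15/31.40 = 10.51.
η_II = COP_actual/COP_Carnot = 2.475/10.51 = 0.2354.

0.235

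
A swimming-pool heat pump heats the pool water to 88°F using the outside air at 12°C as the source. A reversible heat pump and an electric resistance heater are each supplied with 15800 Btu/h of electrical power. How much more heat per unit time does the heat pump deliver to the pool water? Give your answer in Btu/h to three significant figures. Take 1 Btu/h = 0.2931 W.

236000 Btu/h

In absolute terms T_C = 285.15 K and T_H = 304.26 K, so ΔT = 19.11 K.
COP_Carnot = T_H/ΔT = 304.26/19.11 = 15.92.
The heat pump delivers Q̇_H = COP × Ẇ = 251500 Btu/h; the resistance heater delivers Ẇ = 15800 Btu/h.
Extra = (COP − 1)·Ẇ = 235700 Btu/h.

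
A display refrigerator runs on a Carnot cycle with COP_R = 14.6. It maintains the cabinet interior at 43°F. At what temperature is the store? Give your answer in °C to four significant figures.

COP_R = T_C/(T_H − T_C) gives T_H − T_C = T_C/COP.
With T_C = 279.26 K, T_H = 279.26 × (1 + 1/14.6) = 298.39 K.
Converting, 298.39 K = 25.24°C.

25.24 °C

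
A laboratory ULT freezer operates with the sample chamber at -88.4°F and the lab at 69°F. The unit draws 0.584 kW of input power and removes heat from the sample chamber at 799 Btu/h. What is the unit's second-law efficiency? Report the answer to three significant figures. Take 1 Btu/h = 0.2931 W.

0.170

Converting, Q̇_C = 799.0 Btu/h = 0.2342 kW, so COP_actual = Q̇_C/Ẇ = 0.2342/0.5840 = 0.4010.
In absolute terms T_C = 206.26 K and T_H = 293.71 K, so ΔT = 87.44 K.
COP_Carnot = T_C/ΔT = 206.26/87.44 = 2.359.
η_II = COP_actual/COP_Carnot = 0.4010/2.359 = 0.1700.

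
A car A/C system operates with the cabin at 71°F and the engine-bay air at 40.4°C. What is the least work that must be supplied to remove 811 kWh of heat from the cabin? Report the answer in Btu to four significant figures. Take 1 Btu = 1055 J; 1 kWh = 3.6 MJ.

175800 Btu

In absolute terms T_C = 294.82 K and T_H = 313.55 K, so ΔT = 18.73 K.
The reversible limit is COP_R = T_C/ΔT = 15.74, so W_min = Q_C/COP = Q_C·ΔT/T_C.
W_min = 811.0 × 18.73/294.82 = 51.53 kWh = 175800 Btu.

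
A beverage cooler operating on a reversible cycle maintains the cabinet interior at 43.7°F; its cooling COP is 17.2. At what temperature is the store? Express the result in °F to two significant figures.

73 °F

COP_R = T_C/(T_H − T_C) gives T_H − T_C = T_C/COP.
With T_C = 279.65 K, T_H = 279.65 × (1 + 1/17.2) = 295.91 K.
Converting, 295.91 K = 72.97°F.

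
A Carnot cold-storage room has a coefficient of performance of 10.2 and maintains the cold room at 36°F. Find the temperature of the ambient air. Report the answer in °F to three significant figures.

84.6 °F

COP_R = T_C/(T_H − T_C) gives T_H − T_C = T_C/COP.
With T_C = 275.37 K, T_H = 275.37 × (1 + 1/10.2) = 302.37 K.
Converting, 302.37 K = 84.60°F.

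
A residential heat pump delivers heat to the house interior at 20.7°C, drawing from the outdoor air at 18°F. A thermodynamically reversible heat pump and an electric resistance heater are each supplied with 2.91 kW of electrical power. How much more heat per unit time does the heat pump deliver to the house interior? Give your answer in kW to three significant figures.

27.1 kW

In absolute terms T_C = 265.37 K and T_H = 293.85 K, so ΔT = 28.48 K.
COP_Carnot = T_H/ΔT = 293.85/28.48 = 10.32.
The heat pump delivers Q̇_H = COP × Ẇ = 30.03 kW; the resistance heater delivers Ẇ = 2.910 kW.
Extra = (COP − 1)·Ẇ = 27.12 kW.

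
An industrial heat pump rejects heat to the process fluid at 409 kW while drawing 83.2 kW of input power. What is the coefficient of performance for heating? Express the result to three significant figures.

4.92

The first law gives Q̇_H = Q̇_C + Ẇ, so the three rates are Q̇_C = 325.8, Q̇_H = 409.0, Ẇ = 83.20 kW.
COP_HP = Q̇_H/Ẇ = 409.0/83.20 = 4.916.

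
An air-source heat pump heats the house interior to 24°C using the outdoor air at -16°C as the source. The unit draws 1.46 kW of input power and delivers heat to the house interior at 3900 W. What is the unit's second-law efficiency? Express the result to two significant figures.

0.36

Converting, Q̇_H = 3900 W = 3.900 kW, so COP_actual = Q̇_H/Ẇ = 3.900/1.460 = 2.671.
In absolute terms T_C = 257.15 K and T_H = 297.15 K, so ΔT = 40.00 K.
COP_Carnot = T_H/ΔT = 297.15/40.00 = 7.429.
η_II = COP_actual/COP_Carnot = 2.671/7.429 = 0.3596.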